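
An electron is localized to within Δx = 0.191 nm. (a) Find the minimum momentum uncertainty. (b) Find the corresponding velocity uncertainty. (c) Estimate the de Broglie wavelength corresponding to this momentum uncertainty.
(a) Δp_min = 2.761 × 10^-25 kg·m/s
(b) Δv_min = 303.057 km/s
(c) λ_dB = 2.400 nm

Step-by-step:

(a) From the uncertainty principle:
Δp_min = ℏ/(2Δx) = (1.055e-34 J·s)/(2 × 1.910e-10 m) = 2.761e-25 kg·m/s

(b) The velocity uncertainty:
Δv = Δp/m = (2.761e-25 kg·m/s)/(9.109e-31 kg) = 3.031e+05 m/s = 303.057 km/s

(c) The de Broglie wavelength for this momentum:
λ = h/p = (6.626e-34 J·s)/(2.761e-25 kg·m/s) = 2.400e-09 m = 2.400 nm

Note: The de Broglie wavelength is comparable to the localization size, as expected from wave-particle duality.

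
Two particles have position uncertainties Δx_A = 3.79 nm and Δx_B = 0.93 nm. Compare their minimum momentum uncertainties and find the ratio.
Particle B has the larger minimum momentum uncertainty, by a factor of 4.08.

For each particle, the minimum momentum uncertainty is Δp_min = ℏ/(2Δx):

Particle A: Δp_A = ℏ/(2×3.790e-09 m) = 1.391e-26 kg·m/s
Particle B: Δp_B = ℏ/(2×9.300e-10 m) = 5.670e-26 kg·m/s

Ratio: Δp_B/Δp_A = 4.08

Since Δp_min ∝ 1/Δx, the particle with smaller position uncertainty (B) has larger momentum uncertainty.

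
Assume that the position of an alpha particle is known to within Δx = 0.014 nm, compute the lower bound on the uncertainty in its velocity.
566.820 m/s

Using the Heisenberg uncertainty principle and Δp = mΔv:
ΔxΔp ≥ ℏ/2
Δx(mΔv) ≥ ℏ/2

The minimum uncertainty in velocity is:
Δv_min = ℏ/(2mΔx)
Δv_min = (1.055e-34 J·s) / (2 × 6.645e-27 kg × 1.400e-11 m)
Δv_min = 5.668e+02 m/s = 566.820 m/s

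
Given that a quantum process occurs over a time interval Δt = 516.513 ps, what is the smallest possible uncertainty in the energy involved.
637.169 neV

Using the energy-time uncertainty principle:
ΔEΔt ≥ ℏ/2

The minimum uncertainty in energy is:
ΔE_min = ℏ/(2Δt)
ΔE_min = (1.055e-34 J·s) / (2 × 5.165e-10 s)
ΔE_min = 1.021e-25 J = 637.169 neV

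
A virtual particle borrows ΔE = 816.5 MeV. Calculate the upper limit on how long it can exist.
4.031 × 10^-25 s

Using the energy-time uncertainty principle:
ΔEΔt ≥ ℏ/2

For a virtual particle borrowing energy ΔE, the maximum lifetime is:
Δt_max = ℏ/(2ΔE)

Converting energy:
ΔE = 816.5 MeV = 1.308e-10 J

Δt_max = (1.055e-34 J·s) / (2 × 1.308e-10 J)
Δt_max = 4.031e-25 s = 4.031 × 10^-25 s

Virtual particles with higher borrowed energy exist for shorter times.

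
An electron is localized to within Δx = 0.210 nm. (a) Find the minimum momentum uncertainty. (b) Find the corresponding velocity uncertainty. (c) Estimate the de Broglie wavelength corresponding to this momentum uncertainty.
(a) Δp_min = 2.511 × 10^-25 kg·m/s
(b) Δv_min = 275.637 km/s
(c) λ_dB = 2.639 nm

Step-by-step:

(a) From the uncertainty principle:
Δp_min = ℏ/(2Δx) = (1.055e-34 J·s)/(2 × 2.100e-10 m) = 2.511e-25 kg·m/s

(b) The velocity uncertainty:
Δv = Δp/m = (2.511e-25 kg·m/s)/(9.109e-31 kg) = 2.756e+05 m/s = 275.637 km/s

(c) The de Broglie wavelength for this momentum:
λ = h/p = (6.626e-34 J·s)/(2.511e-25 kg·m/s) = 2.639e-09 m = 2.639 nm

Note: The de Broglie wavelength is comparable to the localization size, as expected from wave-particle duality.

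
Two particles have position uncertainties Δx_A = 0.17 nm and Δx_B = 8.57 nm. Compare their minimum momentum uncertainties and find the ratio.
Particle A has the larger minimum momentum uncertainty, by a factor of 50.41.

For each particle, the minimum momentum uncertainty is Δp_min = ℏ/(2Δx):

Particle A: Δp_A = ℏ/(2×1.700e-10 m) = 3.102e-25 kg·m/s
Particle B: Δp_B = ℏ/(2×8.570e-09 m) = 6.153e-27 kg·m/s

Ratio: Δp_A/Δp_B = 50.41

Since Δp_min ∝ 1/Δx, the particle with smaller position uncertainty (A) has larger momentum uncertainty.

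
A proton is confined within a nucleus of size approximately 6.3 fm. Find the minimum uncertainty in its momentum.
8.370 × 10^-21 kg·m/s

Using the Heisenberg uncertainty principle:
ΔxΔp ≥ ℏ/2

With Δx ≈ L = 6.300e-15 m (the confinement size):
Δp_min = ℏ/(2Δx)
Δp_min = (1.055e-34 J·s) / (2 × 6.300e-15 m)
Δp_min = 8.370e-21 kg·m/s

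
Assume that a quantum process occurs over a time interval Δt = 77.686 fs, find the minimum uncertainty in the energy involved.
4.236 meV

Using the energy-time uncertainty principle:
ΔEΔt ≥ ℏ/2

The minimum uncertainty in energy is:
ΔE_min = ℏ/(2Δt)
ΔE_min = (1.055e-34 J·s) / (2 × 7.769e-14 s)
ΔE_min = 6.787e-22 J = 4.236 meV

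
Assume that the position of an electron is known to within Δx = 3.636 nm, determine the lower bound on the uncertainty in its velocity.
15.920 km/s

Using the Heisenberg uncertainty principle and Δp = mΔv:
ΔxΔp ≥ ℏ/2
Δx(mΔv) ≥ ℏ/2

The minimum uncertainty in velocity is:
Δv_min = ℏ/(2mΔx)
Δv_min = (1.055e-34 J·s) / (2 × 9.109e-31 kg × 3.636e-09 m)
Δv_min = 1.592e+04 m/s = 15.920 km/s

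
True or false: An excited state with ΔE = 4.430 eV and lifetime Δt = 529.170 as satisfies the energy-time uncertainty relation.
Yes, it satisfies the uncertainty relation.

Calculate the product ΔEΔt:
ΔE = 4.430 eV = 7.098e-19 J
ΔEΔt = (7.098e-19 J) × (5.292e-16 s)
ΔEΔt = 3.756e-34 J·s

Compare to the minimum allowed value ℏ/2:
ℏ/2 = 5.273e-35 J·s

Since ΔEΔt = 3.756e-34 J·s ≥ 5.273e-35 J·s = ℏ/2,
this satisfies the uncertainty relation.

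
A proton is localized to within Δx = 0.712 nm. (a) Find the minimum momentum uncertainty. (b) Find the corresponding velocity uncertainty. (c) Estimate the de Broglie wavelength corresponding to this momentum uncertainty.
(a) Δp_min = 7.406 × 10^-26 kg·m/s
(b) Δv_min = 44.276 m/s
(c) λ_dB = 8.947 nm

Step-by-step:

(a) From the uncertainty principle:
Δp_min = ℏ/(2Δx) = (1.055e-34 J·s)/(2 × 7.120e-10 m) = 7.406e-26 kg·m/s

(b) The velocity uncertainty:
Δv = Δp/m = (7.406e-26 kg·m/s)/(1.673e-27 kg) = 4.428e+01 m/s = 44.276 m/s

(c) The de Broglie wavelength for this momentum:
λ = h/p = (6.626e-34 J·s)/(7.406e-26 kg·m/s) = 8.947e-09 m = 8.947 nm

Note: The de Broglie wavelength is comparable to the localization size, as expected from wave-particle duality.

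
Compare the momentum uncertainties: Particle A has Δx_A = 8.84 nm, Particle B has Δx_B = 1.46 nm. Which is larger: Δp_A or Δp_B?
Particle B has the larger minimum momentum uncertainty, by a factor of 6.05.

For each particle, the minimum momentum uncertainty is Δp_min = ℏ/(2Δx):

Particle A: Δp_A = ℏ/(2×8.840e-09 m) = 5.965e-27 kg·m/s
Particle B: Δp_B = ℏ/(2×1.460e-09 m) = 3.612e-26 kg·m/s

Ratio: Δp_B/Δp_A = 6.05

Since Δp_min ∝ 1/Δx, the particle with smaller position uncertainty (B) has larger momentum uncertainty.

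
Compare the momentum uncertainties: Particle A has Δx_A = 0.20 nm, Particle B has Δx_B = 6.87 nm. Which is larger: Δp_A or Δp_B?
Particle A has the larger minimum momentum uncertainty, by a factor of 34.35.

For each particle, the minimum momentum uncertainty is Δp_min = ℏ/(2Δx):

Particle A: Δp_A = ℏ/(2×2.000e-10 m) = 2.636e-25 kg·m/s
Particle B: Δp_B = ℏ/(2×6.870e-09 m) = 7.675e-27 kg·m/s

Ratio: Δp_A/Δp_B = 34.35

Since Δp_min ∝ 1/Δx, the particle with smaller position uncertainty (A) has larger momentum uncertainty.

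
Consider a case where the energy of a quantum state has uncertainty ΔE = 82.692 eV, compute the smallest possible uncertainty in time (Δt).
3.980 as

Using the energy-time uncertainty principle:
ΔEΔt ≥ ℏ/2

The minimum uncertainty in time is:
Δt_min = ℏ/(2ΔE)
Δt_min = (1.055e-34 J·s) / (2 × 1.325e-17 J)
Δt_min = 3.980e-18 s = 3.980 as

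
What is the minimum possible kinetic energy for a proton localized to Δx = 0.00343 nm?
440.926 meV

Localizing a particle requires giving it sufficient momentum uncertainty:

1. From uncertainty principle: Δp ≥ ℏ/(2Δx)
   Δp_min = (1.055e-34 J·s) / (2 × 3.430e-12 m)
   Δp_min = 1.537e-23 kg·m/s

2. This momentum uncertainty corresponds to kinetic energy:
   KE ≈ (Δp)²/(2m) = (1.537e-23)²/(2 × 1.673e-27 kg)
   KE = 7.064e-20 J = 440.926 meV

Tighter localization requires more energy.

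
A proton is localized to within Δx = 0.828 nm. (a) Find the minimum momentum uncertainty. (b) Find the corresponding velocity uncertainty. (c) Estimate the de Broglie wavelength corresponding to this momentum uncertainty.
(a) Δp_min = 6.368 × 10^-26 kg·m/s
(b) Δv_min = 38.073 m/s
(c) λ_dB = 10.405 nm

Step-by-step:

(a) From the uncertainty principle:
Δp_min = ℏ/(2Δx) = (1.055e-34 J·s)/(2 × 8.280e-10 m) = 6.368e-26 kg·m/s

(b) The velocity uncertainty:
Δv = Δp/m = (6.368e-26 kg·m/s)/(1.673e-27 kg) = 3.807e+01 m/s = 38.073 m/s

(c) The de Broglie wavelength for this momentum:
λ = h/p = (6.626e-34 J·s)/(6.368e-26 kg·m/s) = 1.040e-08 m = 10.405 nm

Note: The de Broglie wavelength is comparable to the localization size, as expected from wave-particle duality.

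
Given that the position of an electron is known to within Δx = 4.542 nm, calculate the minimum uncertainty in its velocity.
12.744 km/s

Using the Heisenberg uncertainty principle and Δp = mΔv:
ΔxΔp ≥ ℏ/2
Δx(mΔv) ≥ ℏ/2

The minimum uncertainty in velocity is:
Δv_min = ℏ/(2mΔx)
Δv_min = (1.055e-34 J·s) / (2 × 9.109e-31 kg × 4.542e-09 m)
Δv_min = 1.274e+04 m/s = 12.744 km/s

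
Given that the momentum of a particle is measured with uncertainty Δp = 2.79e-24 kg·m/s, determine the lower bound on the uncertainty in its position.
18.899 pm

Using the Heisenberg uncertainty principle:
ΔxΔp ≥ ℏ/2

The minimum uncertainty in position is:
Δx_min = ℏ/(2Δp)
Δx_min = (1.055e-34 J·s) / (2 × 2.790e-24 kg·m/s)
Δx_min = 1.890e-11 m = 18.899 pm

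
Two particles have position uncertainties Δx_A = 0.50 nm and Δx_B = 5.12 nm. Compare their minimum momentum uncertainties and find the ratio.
Particle A has the larger minimum momentum uncertainty, by a factor of 10.24.

For each particle, the minimum momentum uncertainty is Δp_min = ℏ/(2Δx):

Particle A: Δp_A = ℏ/(2×5.000e-10 m) = 1.055e-25 kg·m/s
Particle B: Δp_B = ℏ/(2×5.120e-09 m) = 1.030e-26 kg·m/s

Ratio: Δp_A/Δp_B = 10.24

Since Δp_min ∝ 1/Δx, the particle with smaller position uncertainty (A) has larger momentum uncertainty.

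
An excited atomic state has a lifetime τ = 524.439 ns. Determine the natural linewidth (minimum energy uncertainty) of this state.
627.539 peV

Using the energy-time uncertainty principle:
ΔEΔt ≥ ℏ/2

The lifetime τ represents the time uncertainty Δt.
The natural linewidth (minimum energy uncertainty) is:

ΔE = ℏ/(2τ)
ΔE = (1.055e-34 J·s) / (2 × 5.244e-07 s)
ΔE = 1.005e-28 J = 627.539 peV

This natural linewidth limits the precision of spectroscopic measurements.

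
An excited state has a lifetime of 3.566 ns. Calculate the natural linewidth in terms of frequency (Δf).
22.316 MHz

Using the energy-time uncertainty principle and E = hf:
ΔEΔt ≥ ℏ/2
hΔf·Δt ≥ ℏ/2

The minimum frequency uncertainty is:
Δf = ℏ/(2hτ) = 1/(4πτ)
Δf = 1/(4π × 3.566e-09 s)
Δf = 2.232e+07 Hz = 22.316 MHz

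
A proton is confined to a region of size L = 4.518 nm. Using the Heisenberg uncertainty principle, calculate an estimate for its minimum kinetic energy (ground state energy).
254.133 neV

Using the uncertainty principle to estimate ground state energy:

1. The position uncertainty is approximately the confinement size:
   Δx ≈ L = 4.518e-09 m

2. From ΔxΔp ≥ ℏ/2, the minimum momentum uncertainty is:
   Δp ≈ ℏ/(2L) = 1.167e-26 kg·m/s

3. The kinetic energy is approximately:
   KE ≈ (Δp)²/(2m) = (1.167e-26)²/(2 × 1.673e-27 kg)
   KE ≈ 4.072e-26 J = 254.133 neV

This is an order-of-magnitude estimate of the ground state energy.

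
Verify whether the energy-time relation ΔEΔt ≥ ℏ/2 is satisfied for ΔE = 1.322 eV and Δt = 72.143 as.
No, it violates the uncertainty relation.

Calculate the product ΔEΔt:
ΔE = 1.322 eV = 2.118e-19 J
ΔEΔt = (2.118e-19 J) × (7.214e-17 s)
ΔEΔt = 1.528e-35 J·s

Compare to the minimum allowed value ℏ/2:
ℏ/2 = 5.273e-35 J·s

Since ΔEΔt = 1.528e-35 J·s < 5.273e-35 J·s = ℏ/2,
this violates the uncertainty relation.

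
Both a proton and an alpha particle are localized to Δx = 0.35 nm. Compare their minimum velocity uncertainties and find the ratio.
The proton has the larger minimum velocity uncertainty, by a ratio of 4.0.

For both particles, Δp_min = ℏ/(2Δx) = 1.507e-25 kg·m/s (same for both).

The velocity uncertainty is Δv = Δp/m:
- proton: Δv = 1.507e-25 / 1.673e-27 = 9.007e+01 m/s = 90.070 m/s
- alpha particle: Δv = 1.507e-25 / 6.645e-27 = 2.267e+01 m/s = 22.673 m/s

Ratio: 9.007e+01 / 2.267e+01 = 4.0

The lighter particle has larger velocity uncertainty because Δv ∝ 1/m.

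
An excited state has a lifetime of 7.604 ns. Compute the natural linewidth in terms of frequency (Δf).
10.465 MHz

Using the energy-time uncertainty principle and E = hf:
ΔEΔt ≥ ℏ/2
hΔf·Δt ≥ ℏ/2

The minimum frequency uncertainty is:
Δf = ℏ/(2hτ) = 1/(4πτ)
Δf = 1/(4π × 7.604e-09 s)
Δf = 1.047e+07 Hz = 10.465 MHz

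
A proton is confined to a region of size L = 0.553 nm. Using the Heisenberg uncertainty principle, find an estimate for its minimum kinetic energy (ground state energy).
16.963 μeV

Using the uncertainty principle to estimate ground state energy:

1. The position uncertainty is approximately the confinement size:
   Δx ≈ L = 5.530e-10 m

2. From ΔxΔp ≥ ℏ/2, the minimum momentum uncertainty is:
   Δp ≈ ℏ/(2L) = 9.535e-26 kg·m/s

3. The kinetic energy is approximately:
   KE ≈ (Δp)²/(2m) = (9.535e-26)²/(2 × 1.673e-27 kg)
   KE ≈ 2.718e-24 J = 16.963 μeV

This is an order-of-magnitude estimate of the ground state energy.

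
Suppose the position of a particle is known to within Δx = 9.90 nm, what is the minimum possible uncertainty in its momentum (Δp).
5.326 × 10^-27 kg·m/s

Using the Heisenberg uncertainty principle:
ΔxΔp ≥ ℏ/2

The minimum uncertainty in momentum is:
Δp_min = ℏ/(2Δx)
Δp_min = (1.055e-34 J·s) / (2 × 9.900e-09 m)
Δp_min = 5.326e-27 kg·m/s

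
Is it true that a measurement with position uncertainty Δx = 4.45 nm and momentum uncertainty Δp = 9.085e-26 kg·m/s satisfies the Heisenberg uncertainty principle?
Yes, it satisfies the uncertainty principle.

Calculate the product ΔxΔp:
ΔxΔp = (4.450e-09 m) × (9.085e-26 kg·m/s)
ΔxΔp = 4.043e-34 J·s

Compare to the minimum allowed value ℏ/2:
ℏ/2 = 5.273e-35 J·s

Since ΔxΔp = 4.043e-34 J·s ≥ 5.273e-35 J·s = ℏ/2,
the measurement satisfies the uncertainty principle.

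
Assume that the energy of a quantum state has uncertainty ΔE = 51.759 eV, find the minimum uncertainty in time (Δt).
6.358 as

Using the energy-time uncertainty principle:
ΔEΔt ≥ ℏ/2

The minimum uncertainty in time is:
Δt_min = ℏ/(2ΔE)
Δt_min = (1.055e-34 J·s) / (2 × 8.293e-18 J)
Δt_min = 6.358e-18 s = 6.358 as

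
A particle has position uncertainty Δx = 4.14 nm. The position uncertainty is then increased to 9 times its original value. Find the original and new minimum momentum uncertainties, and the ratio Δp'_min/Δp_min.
Original Δp_min = 1.274 × 10^-26 kg·m/s; new Δp'_min = 1.415 × 10^-27 kg·m/s; ratio Δp'_min/Δp_min = 1/9.

From the uncertainty principle ΔxΔp ≥ ℏ/2, the minimum momentum uncertainty is Δp_min = ℏ/(2Δx).

Original (Δx = 4.14 nm = 4.140e-09 m):
Δp_min = (1.055e-34 J·s)/(2 × 4.140e-09 m) = 1.274e-26 kg·m/s

When Δx → 9Δx:
Δp'_min = ℏ/(2 × 9Δx) = (1/9) × ℏ/(2Δx) = (1/9) × Δp_min
Δp'_min = 1/9 × 1.274e-26 kg·m/s = 1.415e-27 kg·m/s

Since Δp_min ∝ 1/Δx, when Δx is increased to 9 times its original value, Δp_min decreases to 1/9 of its original value.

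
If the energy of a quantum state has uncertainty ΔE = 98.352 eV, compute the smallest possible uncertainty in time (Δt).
3.346 as

Using the energy-time uncertainty principle:
ΔEΔt ≥ ℏ/2

The minimum uncertainty in time is:
Δt_min = ℏ/(2ΔE)
Δt_min = (1.055e-34 J·s) / (2 × 1.576e-17 J)
Δt_min = 3.346e-18 s = 3.346 as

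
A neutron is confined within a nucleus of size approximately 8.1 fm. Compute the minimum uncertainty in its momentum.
6.510 × 10^-21 kg·m/s

Using the Heisenberg uncertainty principle:
ΔxΔp ≥ ℏ/2

With Δx ≈ L = 8.100e-15 m (the confinement size):
Δp_min = ℏ/(2Δx)
Δp_min = (1.055e-34 J·s) / (2 × 8.100e-15 m)
Δp_min = 6.510e-21 kg·m/s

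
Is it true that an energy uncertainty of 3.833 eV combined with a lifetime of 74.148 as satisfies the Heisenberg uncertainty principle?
No, it violates the uncertainty relation.

Calculate the product ΔEΔt:
ΔE = 3.833 eV = 6.141e-19 J
ΔEΔt = (6.141e-19 J) × (7.415e-17 s)
ΔEΔt = 4.554e-35 J·s

Compare to the minimum allowed value ℏ/2:
ℏ/2 = 5.273e-35 J·s

Since ΔEΔt = 4.554e-35 J·s < 5.273e-35 J·s = ℏ/2,
this violates the uncertainty relation.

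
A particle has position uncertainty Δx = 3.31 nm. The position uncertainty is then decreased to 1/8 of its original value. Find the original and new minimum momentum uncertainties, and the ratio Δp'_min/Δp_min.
Original Δp_min = 1.593 × 10^-26 kg·m/s; new Δp'_min = 1.274 × 10^-25 kg·m/s; ratio Δp'_min/Δp_min = 8.

From the uncertainty principle ΔxΔp ≥ ℏ/2, the minimum momentum uncertainty is Δp_min = ℏ/(2Δx).

Original (Δx = 3.31 nm = 3.310e-09 m):
Δp_min = (1.055e-34 J·s)/(2 × 3.310e-09 m) = 1.593e-26 kg·m/s

When Δx → (1/8)Δx:
Δp'_min = ℏ/(2 × (1/8)Δx) = 8 × ℏ/(2Δx) = 8 × Δp_min
Δp'_min = 8 × 1.593e-26 kg·m/s = 1.274e-25 kg·m/s

Since Δp_min ∝ 1/Δx, when Δx is decreased to 1/8 of its original value, Δp_min increases to 8 times its original value.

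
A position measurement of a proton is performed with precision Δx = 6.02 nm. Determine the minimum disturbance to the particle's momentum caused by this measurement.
8.759 × 10^-27 kg·m/s

The uncertainty principle implies that measuring position disturbs momentum:
ΔxΔp ≥ ℏ/2

When we measure position with precision Δx, we necessarily introduce a momentum uncertainty:
Δp ≥ ℏ/(2Δx)
Δp_min = (1.055e-34 J·s) / (2 × 6.020e-09 m)
Δp_min = 8.759e-27 kg·m/s

The more precisely we measure position, the greater the momentum disturbance.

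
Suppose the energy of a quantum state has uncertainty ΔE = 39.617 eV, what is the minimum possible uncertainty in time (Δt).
8.307 as

Using the energy-time uncertainty principle:
ΔEΔt ≥ ℏ/2

The minimum uncertainty in time is:
Δt_min = ℏ/(2ΔE)
Δt_min = (1.055e-34 J·s) / (2 × 6.347e-18 J)
Δt_min = 8.307e-18 s = 8.307 as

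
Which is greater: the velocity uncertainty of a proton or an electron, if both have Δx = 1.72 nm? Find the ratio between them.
The electron has the larger minimum velocity uncertainty, by a ratio of 1836.2.

For both particles, Δp_min = ℏ/(2Δx) = 3.066e-26 kg·m/s (same for both).

The velocity uncertainty is Δv = Δp/m:
- proton: Δv = 3.066e-26 / 1.673e-27 = 1.833e+01 m/s = 18.328 m/s
- electron: Δv = 3.066e-26 / 9.109e-31 = 3.365e+04 m/s = 33.653 km/s

Ratio: 3.365e+04 / 1.833e+01 = 1836.2

The lighter particle has larger velocity uncertainty because Δv ∝ 1/m.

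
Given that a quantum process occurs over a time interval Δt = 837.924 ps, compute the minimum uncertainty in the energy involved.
392.764 neV

Using the energy-time uncertainty principle:
ΔEΔt ≥ ℏ/2

The minimum uncertainty in energy is:
ΔE_min = ℏ/(2Δt)
ΔE_min = (1.055e-34 J·s) / (2 × 8.379e-10 s)
ΔE_min = 6.293e-26 J = 392.764 neV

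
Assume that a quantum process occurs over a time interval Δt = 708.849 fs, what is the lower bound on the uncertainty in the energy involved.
464.282 μeV

Using the energy-time uncertainty principle:
ΔEΔt ≥ ℏ/2

The minimum uncertainty in energy is:
ΔE_min = ℏ/(2Δt)
ΔE_min = (1.055e-34 J·s) / (2 × 7.088e-13 s)
ΔE_min = 7.439e-23 J = 464.282 μeV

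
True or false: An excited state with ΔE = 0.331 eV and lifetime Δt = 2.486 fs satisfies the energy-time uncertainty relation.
Yes, it satisfies the uncertainty relation.

Calculate the product ΔEΔt:
ΔE = 0.331 eV = 5.303e-20 J
ΔEΔt = (5.303e-20 J) × (2.486e-15 s)
ΔEΔt = 1.318e-34 J·s

Compare to the minimum allowed value ℏ/2:
ℏ/2 = 5.273e-35 J·s

Since ΔEΔt = 1.318e-34 J·s ≥ 5.273e-35 J·s = ℏ/2,
this satisfies the uncertainty relation.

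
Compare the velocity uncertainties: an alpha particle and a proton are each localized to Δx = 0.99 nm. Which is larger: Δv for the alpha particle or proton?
The proton has the larger minimum velocity uncertainty, by a ratio of 4.0.

For both particles, Δp_min = ℏ/(2Δx) = 5.326e-26 kg·m/s (same for both).

The velocity uncertainty is Δv = Δp/m:
- alpha particle: Δv = 5.326e-26 / 6.645e-27 = 8.016e+00 m/s = 8.016 m/s
- proton: Δv = 5.326e-26 / 1.673e-27 = 3.184e+01 m/s = 31.843 m/s

Ratio: 3.184e+01 / 8.016e+00 = 4.0

The lighter particle has larger velocity uncertainty because Δv ∝ 1/m.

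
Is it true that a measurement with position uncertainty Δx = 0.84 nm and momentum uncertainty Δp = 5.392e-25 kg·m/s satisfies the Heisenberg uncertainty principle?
Yes, it satisfies the uncertainty principle.

Calculate the product ΔxΔp:
ΔxΔp = (8.400e-10 m) × (5.392e-25 kg·m/s)
ΔxΔp = 4.529e-34 J·s

Compare to the minimum allowed value ℏ/2:
ℏ/2 = 5.273e-35 J·s

Since ΔxΔp = 4.529e-34 J·s ≥ 5.273e-35 J·s = ℏ/2,
the measurement satisfies the uncertainty principle.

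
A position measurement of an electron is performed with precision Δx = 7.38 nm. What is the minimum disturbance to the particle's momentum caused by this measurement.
7.145 × 10^-27 kg·m/s

The uncertainty principle implies that measuring position disturbs momentum:
ΔxΔp ≥ ℏ/2

When we measure position with precision Δx, we necessarily introduce a momentum uncertainty:
Δp ≥ ℏ/(2Δx)
Δp_min = (1.055e-34 J·s) / (2 × 7.380e-09 m)
Δp_min = 7.145e-27 kg·m/s

The more precisely we measure position, the greater the momentum disturbance.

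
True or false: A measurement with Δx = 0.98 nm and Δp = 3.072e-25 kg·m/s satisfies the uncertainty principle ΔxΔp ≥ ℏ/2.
Yes, it satisfies the uncertainty principle.

Calculate the product ΔxΔp:
ΔxΔp = (9.800e-10 m) × (3.072e-25 kg·m/s)
ΔxΔp = 3.011e-34 J·s

Compare to the minimum allowed value ℏ/2:
ℏ/2 = 5.273e-35 J·s

Since ΔxΔp = 3.011e-34 J·s ≥ 5.273e-35 J·s = ℏ/2,
the measurement satisfies the uncertainty principle.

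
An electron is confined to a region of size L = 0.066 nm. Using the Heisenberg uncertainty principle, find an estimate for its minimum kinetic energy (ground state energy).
2.187 eV

Using the uncertainty principle to estimate ground state energy:

1. The position uncertainty is approximately the confinement size:
   Δx ≈ L = 6.600e-11 m

2. From ΔxΔp ≥ ℏ/2, the minimum momentum uncertainty is:
   Δp ≈ ℏ/(2L) = 7.989e-25 kg·m/s

3. The kinetic energy is approximately:
   KE ≈ (Δp)²/(2m) = (7.989e-25)²/(2 × 9.109e-31 kg)
   KE ≈ 3.503e-19 J = 2.187 eV

This is an order-of-magnitude estimate of the ground state energy.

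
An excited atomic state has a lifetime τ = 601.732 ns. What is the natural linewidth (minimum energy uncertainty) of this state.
546.931 peV

Using the energy-time uncertainty principle:
ΔEΔt ≥ ℏ/2

The lifetime τ represents the time uncertainty Δt.
The natural linewidth (minimum energy uncertainty) is:

ΔE = ℏ/(2τ)
ΔE = (1.055e-34 J·s) / (2 × 6.017e-07 s)
ΔE = 8.763e-29 J = 546.931 peV

This natural linewidth limits the precision of spectroscopic measurements.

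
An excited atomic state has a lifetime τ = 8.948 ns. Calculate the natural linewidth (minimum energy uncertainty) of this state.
36.780 neV

Using the energy-time uncertainty principle:
ΔEΔt ≥ ℏ/2

The lifetime τ represents the time uncertainty Δt.
The natural linewidth (minimum energy uncertainty) is:

ΔE = ℏ/(2τ)
ΔE = (1.055e-34 J·s) / (2 × 8.948e-09 s)
ΔE = 5.893e-27 J = 36.780 neV

This natural linewidth limits the precision of spectroscopic measurements.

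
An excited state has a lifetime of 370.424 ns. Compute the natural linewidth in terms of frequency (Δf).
214.828 kHz

Using the energy-time uncertainty principle and E = hf:
ΔEΔt ≥ ℏ/2
hΔf·Δt ≥ ℏ/2

The minimum frequency uncertainty is:
Δf = ℏ/(2hτ) = 1/(4πτ)
Δf = 1/(4π × 3.704e-07 s)
Δf = 2.148e+05 Hz = 214.828 kHz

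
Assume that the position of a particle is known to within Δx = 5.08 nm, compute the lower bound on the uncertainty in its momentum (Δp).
1.038 × 10^-26 kg·m/s

Using the Heisenberg uncertainty principle:
ΔxΔp ≥ ℏ/2

The minimum uncertainty in momentum is:
Δp_min = ℏ/(2Δx)
Δp_min = (1.055e-34 J·s) / (2 × 5.080e-09 m)
Δp_min = 1.038e-26 kg·m/s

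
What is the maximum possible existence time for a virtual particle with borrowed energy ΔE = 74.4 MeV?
4.423 ys

Using the energy-time uncertainty principle:
ΔEΔt ≥ ℏ/2

For a virtual particle borrowing energy ΔE, the maximum lifetime is:
Δt_max = ℏ/(2ΔE)

Converting energy:
ΔE = 74.4 MeV = 1.192e-11 J

Δt_max = (1.055e-34 J·s) / (2 × 1.192e-11 J)
Δt_max = 4.423e-24 s = 4.423 ys

Virtual particles with higher borrowed energy exist for shorter times.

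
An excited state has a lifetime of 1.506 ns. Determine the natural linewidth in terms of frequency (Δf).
52.840 MHz

Using the energy-time uncertainty principle and E = hf:
ΔEΔt ≥ ℏ/2
hΔf·Δt ≥ ℏ/2

The minimum frequency uncertainty is:
Δf = ℏ/(2hτ) = 1/(4πτ)
Δf = 1/(4π × 1.506e-09 s)
Δf = 5.284e+07 Hz = 52.840 MHz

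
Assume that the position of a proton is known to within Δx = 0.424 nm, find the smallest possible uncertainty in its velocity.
74.350 m/s

Using the Heisenberg uncertainty principle and Δp = mΔv:
ΔxΔp ≥ ℏ/2
Δx(mΔv) ≥ ℏ/2

The minimum uncertainty in velocity is:
Δv_min = ℏ/(2mΔx)
Δv_min = (1.055e-34 J·s) / (2 × 1.673e-27 kg × 4.240e-10 m)
Δv_min = 7.435e+01 m/s = 74.350 m/s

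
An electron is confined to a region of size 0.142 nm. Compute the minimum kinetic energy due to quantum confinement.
472.374 meV

Using the uncertainty principle:

1. Position uncertainty: Δx ≈ 1.420e-10 m
2. Minimum momentum uncertainty: Δp = ℏ/(2Δx) = 3.713e-25 kg·m/s
3. Minimum kinetic energy:
   KE = (Δp)²/(2m) = (3.713e-25)²/(2 × 9.109e-31 kg)
   KE = 7.568e-20 J = 472.374 meV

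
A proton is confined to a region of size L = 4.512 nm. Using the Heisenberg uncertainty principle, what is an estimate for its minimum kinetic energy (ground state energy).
254.810 neV

Using the uncertainty principle to estimate ground state energy:

1. The position uncertainty is approximately the confinement size:
   Δx ≈ L = 4.512e-09 m

2. From ΔxΔp ≥ ℏ/2, the minimum momentum uncertainty is:
   Δp ≈ ℏ/(2L) = 1.169e-26 kg·m/s

3. The kinetic energy is approximately:
   KE ≈ (Δp)²/(2m) = (1.169e-26)²/(2 × 1.673e-27 kg)
   KE ≈ 4.083e-26 J = 254.810 neV

This is an order-of-magnitude estimate of the ground state energy.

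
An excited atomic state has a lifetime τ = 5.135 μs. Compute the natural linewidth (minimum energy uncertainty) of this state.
64.091 peV

Using the energy-time uncertainty principle:
ΔEΔt ≥ ℏ/2

The lifetime τ represents the time uncertainty Δt.
The natural linewidth (minimum energy uncertainty) is:

ΔE = ℏ/(2τ)
ΔE = (1.055e-34 J·s) / (2 × 5.135e-06 s)
ΔE = 1.027e-29 J = 64.091 peV

This natural linewidth limits the precision of spectroscopic measurements.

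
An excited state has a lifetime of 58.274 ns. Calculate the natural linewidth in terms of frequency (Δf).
1.366 MHz

Using the energy-time uncertainty principle and E = hf:
ΔEΔt ≥ ℏ/2
hΔf·Δt ≥ ℏ/2

The minimum frequency uncertainty is:
Δf = ℏ/(2hτ) = 1/(4πτ)
Δf = 1/(4π × 5.827e-08 s)
Δf = 1.366e+06 Hz = 1.366 MHz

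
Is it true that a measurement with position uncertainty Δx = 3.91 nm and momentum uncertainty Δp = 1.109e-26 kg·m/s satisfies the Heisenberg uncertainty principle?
No, it violates the uncertainty principle (impossible measurement).

Calculate the product ΔxΔp:
ΔxΔp = (3.910e-09 m) × (1.109e-26 kg·m/s)
ΔxΔp = 4.336e-35 J·s

Compare to the minimum allowed value ℏ/2:
ℏ/2 = 5.273e-35 J·s

Since ΔxΔp = 4.336e-35 J·s < 5.273e-35 J·s = ℏ/2,
the measurement violates the uncertainty principle.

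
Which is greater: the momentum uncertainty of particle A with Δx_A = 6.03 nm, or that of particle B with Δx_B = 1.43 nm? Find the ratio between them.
Particle B has the larger minimum momentum uncertainty, by a factor of 4.22.

For each particle, the minimum momentum uncertainty is Δp_min = ℏ/(2Δx):

Particle A: Δp_A = ℏ/(2×6.030e-09 m) = 8.744e-27 kg·m/s
Particle B: Δp_B = ℏ/(2×1.430e-09 m) = 3.687e-26 kg·m/s

Ratio: Δp_B/Δp_A = 4.22

Since Δp_min ∝ 1/Δx, the particle with smaller position uncertainty (B) has larger momentum uncertainty.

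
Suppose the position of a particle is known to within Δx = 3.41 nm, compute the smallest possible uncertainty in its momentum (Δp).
1.546 × 10^-26 kg·m/s

Using the Heisenberg uncertainty principle:
ΔxΔp ≥ ℏ/2

The minimum uncertainty in momentum is:
Δp_min = ℏ/(2Δx)
Δp_min = (1.055e-34 J·s) / (2 × 3.410e-09 m)
Δp_min = 1.546e-26 kg·m/s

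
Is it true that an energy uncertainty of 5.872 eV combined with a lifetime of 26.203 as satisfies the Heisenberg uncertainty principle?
No, it violates the uncertainty relation.

Calculate the product ΔEΔt:
ΔE = 5.872 eV = 9.408e-19 J
ΔEΔt = (9.408e-19 J) × (2.620e-17 s)
ΔEΔt = 2.465e-35 J·s

Compare to the minimum allowed value ℏ/2:
ℏ/2 = 5.273e-35 J·s

Since ΔEΔt = 2.465e-35 J·s < 5.273e-35 J·s = ℏ/2,
this violates the uncertainty relation.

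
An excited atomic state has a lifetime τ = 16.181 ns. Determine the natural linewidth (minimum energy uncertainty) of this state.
20.339 neV

Using the energy-time uncertainty principle:
ΔEΔt ≥ ℏ/2

The lifetime τ represents the time uncertainty Δt.
The natural linewidth (minimum energy uncertainty) is:

ΔE = ℏ/(2τ)
ΔE = (1.055e-34 J·s) / (2 × 1.618e-08 s)
ΔE = 3.259e-27 J = 20.339 neV

This natural linewidth limits the precision of spectroscopic measurements.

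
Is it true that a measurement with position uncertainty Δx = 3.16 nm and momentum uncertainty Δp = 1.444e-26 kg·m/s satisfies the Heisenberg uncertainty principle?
No, it violates the uncertainty principle (impossible measurement).

Calculate the product ΔxΔp:
ΔxΔp = (3.160e-09 m) × (1.444e-26 kg·m/s)
ΔxΔp = 4.563e-35 J·s

Compare to the minimum allowed value ℏ/2:
ℏ/2 = 5.273e-35 J·s

Since ΔxΔp = 4.563e-35 J·s < 5.273e-35 J·s = ℏ/2,
the measurement violates the uncertainty principle.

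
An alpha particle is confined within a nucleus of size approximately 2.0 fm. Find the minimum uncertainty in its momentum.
2.636 × 10^-20 kg·m/s

Using the Heisenberg uncertainty principle:
ΔxΔp ≥ ℏ/2

With Δx ≈ L = 2.000e-15 m (the confinement size):
Δp_min = ℏ/(2Δx)
Δp_min = (1.055e-34 J·s) / (2 × 2.000e-15 m)
Δp_min = 2.636e-20 kg·m/s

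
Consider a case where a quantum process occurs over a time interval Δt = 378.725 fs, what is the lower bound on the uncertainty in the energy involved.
868.984 μeV

Using the energy-time uncertainty principle:
ΔEΔt ≥ ℏ/2

The minimum uncertainty in energy is:
ΔE_min = ℏ/(2Δt)
ΔE_min = (1.055e-34 J·s) / (2 × 3.787e-13 s)
ΔE_min = 1.392e-22 J = 868.984 μeV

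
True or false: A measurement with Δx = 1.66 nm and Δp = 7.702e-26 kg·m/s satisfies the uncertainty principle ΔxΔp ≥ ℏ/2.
Yes, it satisfies the uncertainty principle.

Calculate the product ΔxΔp:
ΔxΔp = (1.660e-09 m) × (7.702e-26 kg·m/s)
ΔxΔp = 1.279e-34 J·s

Compare to the minimum allowed value ℏ/2:
ℏ/2 = 5.273e-35 J·s

Since ΔxΔp = 1.279e-34 J·s ≥ 5.273e-35 J·s = ℏ/2,
the measurement satisfies the uncertainty principle.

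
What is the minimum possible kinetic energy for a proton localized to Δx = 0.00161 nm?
2.001 eV

Localizing a particle requires giving it sufficient momentum uncertainty:

1. From uncertainty principle: Δp ≥ ℏ/(2Δx)
   Δp_min = (1.055e-34 J·s) / (2 × 1.610e-12 m)
   Δp_min = 3.275e-23 kg·m/s

2. This momentum uncertainty corresponds to kinetic energy:
   KE ≈ (Δp)²/(2m) = (3.275e-23)²/(2 × 1.673e-27 kg)
   KE = 3.206e-19 J = 2.001 eV

Tighter localization requires more energy.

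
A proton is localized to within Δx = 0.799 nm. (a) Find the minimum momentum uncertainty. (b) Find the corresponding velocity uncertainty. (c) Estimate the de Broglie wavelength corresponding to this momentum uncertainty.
(a) Δp_min = 6.599 × 10^-26 kg·m/s
(b) Δv_min = 39.455 m/s
(c) λ_dB = 10.041 nm

Step-by-step:

(a) From the uncertainty principle:
Δp_min = ℏ/(2Δx) = (1.055e-34 J·s)/(2 × 7.990e-10 m) = 6.599e-26 kg·m/s

(b) The velocity uncertainty:
Δv = Δp/m = (6.599e-26 kg·m/s)/(1.673e-27 kg) = 3.945e+01 m/s = 39.455 m/s

(c) The de Broglie wavelength for this momentum:
λ = h/p = (6.626e-34 J·s)/(6.599e-26 kg·m/s) = 1.004e-08 m = 10.041 nm

Note: The de Broglie wavelength is comparable to the localization size, as expected from wave-particle duality.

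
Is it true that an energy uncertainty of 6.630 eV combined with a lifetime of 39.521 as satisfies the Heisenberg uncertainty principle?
No, it violates the uncertainty relation.

Calculate the product ΔEΔt:
ΔE = 6.630 eV = 1.062e-18 J
ΔEΔt = (1.062e-18 J) × (3.952e-17 s)
ΔEΔt = 4.198e-35 J·s

Compare to the minimum allowed value ℏ/2:
ℏ/2 = 5.273e-35 J·s

Since ΔEΔt = 4.198e-35 J·s < 5.273e-35 J·s = ℏ/2,
this violates the uncertainty relation.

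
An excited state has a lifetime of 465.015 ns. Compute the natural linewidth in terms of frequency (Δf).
171.129 kHz

Using the energy-time uncertainty principle and E = hf:
ΔEΔt ≥ ℏ/2
hΔf·Δt ≥ ℏ/2

The minimum frequency uncertainty is:
Δf = ℏ/(2hτ) = 1/(4πτ)
Δf = 1/(4π × 4.650e-07 s)
Δf = 1.711e+05 Hz = 171.129 kHz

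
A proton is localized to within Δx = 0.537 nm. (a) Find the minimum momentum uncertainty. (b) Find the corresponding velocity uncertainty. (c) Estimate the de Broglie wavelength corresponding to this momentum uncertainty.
(a) Δp_min = 9.819 × 10^-26 kg·m/s
(b) Δv_min = 58.705 m/s
(c) λ_dB = 6.748 nm

Step-by-step:

(a) From the uncertainty principle:
Δp_min = ℏ/(2Δx) = (1.055e-34 J·s)/(2 × 5.370e-10 m) = 9.819e-26 kg·m/s

(b) The velocity uncertainty:
Δv = Δp/m = (9.819e-26 kg·m/s)/(1.673e-27 kg) = 5.870e+01 m/s = 58.705 m/s

(c) The de Broglie wavelength for this momentum:
λ = h/p = (6.626e-34 J·s)/(9.819e-26 kg·m/s) = 6.748e-09 m = 6.748 nm

Note: The de Broglie wavelength is comparable to the localization size, as expected from wave-particle duality.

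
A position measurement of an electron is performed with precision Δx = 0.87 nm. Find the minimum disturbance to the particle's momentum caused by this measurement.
6.061 × 10^-26 kg·m/s

The uncertainty principle implies that measuring position disturbs momentum:
ΔxΔp ≥ ℏ/2

When we measure position with precision Δx, we necessarily introduce a momentum uncertainty:
Δp ≥ ℏ/(2Δx)
Δp_min = (1.055e-34 J·s) / (2 × 8.700e-10 m)
Δp_min = 6.061e-26 kg·m/s

The more precisely we measure position, the greater the momentum disturbance.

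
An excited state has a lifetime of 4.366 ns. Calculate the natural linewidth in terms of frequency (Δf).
18.227 MHz

Using the energy-time uncertainty principle and E = hf:
ΔEΔt ≥ ℏ/2
hΔf·Δt ≥ ℏ/2

The minimum frequency uncertainty is:
Δf = ℏ/(2hτ) = 1/(4πτ)
Δf = 1/(4π × 4.366e-09 s)
Δf = 1.823e+07 Hz = 18.227 MHz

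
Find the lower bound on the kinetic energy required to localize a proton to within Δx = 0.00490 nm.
216.054 meV

Localizing a particle requires giving it sufficient momentum uncertainty:

1. From uncertainty principle: Δp ≥ ℏ/(2Δx)
   Δp_min = (1.055e-34 J·s) / (2 × 4.900e-12 m)
   Δp_min = 1.076e-23 kg·m/s

2. This momentum uncertainty corresponds to kinetic energy:
   KE ≈ (Δp)²/(2m) = (1.076e-23)²/(2 × 1.673e-27 kg)
   KE = 3.462e-20 J = 216.054 meV

Tighter localization requires more energy.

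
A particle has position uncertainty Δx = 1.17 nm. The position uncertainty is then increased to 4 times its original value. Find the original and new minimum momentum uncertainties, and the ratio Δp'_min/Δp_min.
Original Δp_min = 4.507 × 10^-26 kg·m/s; new Δp'_min = 1.127 × 10^-26 kg·m/s; ratio Δp'_min/Δp_min = 1/4.

From the uncertainty principle ΔxΔp ≥ ℏ/2, the minimum momentum uncertainty is Δp_min = ℏ/(2Δx).

Original (Δx = 1.17 nm = 1.170e-09 m):
Δp_min = (1.055e-34 J·s)/(2 × 1.170e-09 m) = 4.507e-26 kg·m/s

When Δx → 4Δx:
Δp'_min = ℏ/(2 × 4Δx) = (1/4) × ℏ/(2Δx) = (1/4) × Δp_min
Δp'_min = 1/4 × 4.507e-26 kg·m/s = 1.127e-26 kg·m/s

Since Δp_min ∝ 1/Δx, when Δx is increased to 4 times its original value, Δp_min decreases to 1/4 of its original value.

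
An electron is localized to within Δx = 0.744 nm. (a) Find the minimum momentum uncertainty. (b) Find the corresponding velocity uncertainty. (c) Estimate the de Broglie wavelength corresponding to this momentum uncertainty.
(a) Δp_min = 7.087 × 10^-26 kg·m/s
(b) Δv_min = 77.801 km/s
(c) λ_dB = 9.349 nm

Step-by-step:

(a) From the uncertainty principle:
Δp_min = ℏ/(2Δx) = (1.055e-34 J·s)/(2 × 7.440e-10 m) = 7.087e-26 kg·m/s

(b) The velocity uncertainty:
Δv = Δp/m = (7.087e-26 kg·m/s)/(9.109e-31 kg) = 7.780e+04 m/s = 77.801 km/s

(c) The de Broglie wavelength for this momentum:
λ = h/p = (6.626e-34 J·s)/(7.087e-26 kg·m/s) = 9.349e-09 m = 9.349 nm

Note: The de Broglie wavelength is comparable to the localization size, as expected from wave-particle duality.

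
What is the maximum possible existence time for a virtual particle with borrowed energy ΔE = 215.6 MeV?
1.526 ys

Using the energy-time uncertainty principle:
ΔEΔt ≥ ℏ/2

For a virtual particle borrowing energy ΔE, the maximum lifetime is:
Δt_max = ℏ/(2ΔE)

Converting energy:
ΔE = 215.6 MeV = 3.454e-11 J

Δt_max = (1.055e-34 J·s) / (2 × 3.454e-11 J)
Δt_max = 1.526e-24 s = 1.526 ys

Virtual particles with higher borrowed energy exist for shorter times.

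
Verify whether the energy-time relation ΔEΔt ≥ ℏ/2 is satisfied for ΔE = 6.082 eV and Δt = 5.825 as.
No, it violates the uncertainty relation.

Calculate the product ΔEΔt:
ΔE = 6.082 eV = 9.744e-19 J
ΔEΔt = (9.744e-19 J) × (5.825e-18 s)
ΔEΔt = 5.676e-36 J·s

Compare to the minimum allowed value ℏ/2:
ℏ/2 = 5.273e-35 J·s

Since ΔEΔt = 5.676e-36 J·s < 5.273e-35 J·s = ℏ/2,
this violates the uncertainty relation.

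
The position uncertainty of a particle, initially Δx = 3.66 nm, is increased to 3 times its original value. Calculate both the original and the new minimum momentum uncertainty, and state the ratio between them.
Original Δp_min = 1.441 × 10^-26 kg·m/s; new Δp'_min = 4.802 × 10^-27 kg·m/s; ratio Δp'_min/Δp_min = 1/3.

From the uncertainty principle ΔxΔp ≥ ℏ/2, the minimum momentum uncertainty is Δp_min = ℏ/(2Δx).

Original (Δx = 3.66 nm = 3.660e-09 m):
Δp_min = (1.055e-34 J·s)/(2 × 3.660e-09 m) = 1.441e-26 kg·m/s

When Δx → 3Δx:
Δp'_min = ℏ/(2 × 3Δx) = (1/3) × ℏ/(2Δx) = (1/3) × Δp_min
Δp'_min = 1/3 × 1.441e-26 kg·m/s = 4.802e-27 kg·m/s

Since Δp_min ∝ 1/Δx, when Δx is increased to 3 times its original value, Δp_min decreases to 1/3 of its original value.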